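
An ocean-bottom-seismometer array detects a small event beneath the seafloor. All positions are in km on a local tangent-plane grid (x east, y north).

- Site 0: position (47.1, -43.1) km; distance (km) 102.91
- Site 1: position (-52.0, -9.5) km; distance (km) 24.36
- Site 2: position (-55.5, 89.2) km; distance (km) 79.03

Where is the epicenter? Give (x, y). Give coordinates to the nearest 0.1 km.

Circle about each station: (x − 47.1)² + (y + 43.1)² = 102.91²; (x + 52.0)² + (y + 9.5)² = 24.36²; (x + 55.5)² + (y − 89.2)² = 79.03².
Subtracting the Site 0 equation from the Site 1 and Site 2 equations removes the quadratic terms:
-198.2 x + 67.2 y = 8715.29
-205.2 x + 264.6 y = 11305.60
Solving the 2×2 system: x ≈ -40.0, y ≈ 11.7 km.

-40.0 km east, 11.7 km north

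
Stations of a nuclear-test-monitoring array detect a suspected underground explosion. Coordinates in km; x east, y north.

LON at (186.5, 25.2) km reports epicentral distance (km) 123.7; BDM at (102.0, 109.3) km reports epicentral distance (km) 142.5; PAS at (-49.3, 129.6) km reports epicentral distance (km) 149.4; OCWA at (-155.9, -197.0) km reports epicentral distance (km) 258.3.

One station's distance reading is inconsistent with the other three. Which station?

Solve using three stations at a time. Using BDM, PAS, OCWA (subtract circle equations pairwise → linear system) gives (x, y) ≈ (16.4, -4.6).
Distances from that point to each station vs reported:
  LON: calculated 172.7 vs reported 123.7 → residual 49.0 km
  BDM: calculated 142.5 vs reported 142.5 → residual 0.0 km
  PAS: calculated 149.4 vs reported 149.4 → residual 0.0 km
  OCWA: calculated 258.3 vs reported 258.3 → residual 0.0 km
BDM, PAS, OCWA are mutually consistent (residuals ≈ 0); LON is off by 49.0 km.

LON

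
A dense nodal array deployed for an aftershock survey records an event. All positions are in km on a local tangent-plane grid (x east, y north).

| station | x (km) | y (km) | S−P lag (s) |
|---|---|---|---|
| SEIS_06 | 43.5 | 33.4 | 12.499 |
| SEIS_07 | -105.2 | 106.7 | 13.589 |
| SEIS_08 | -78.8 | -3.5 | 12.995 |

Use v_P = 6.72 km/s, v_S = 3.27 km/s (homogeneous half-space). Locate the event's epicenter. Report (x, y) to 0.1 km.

-30.2 km east, 63.5 km north

Distance from S−P lag: d = Δt · v_P v_S / (v_P − v_S) = Δt · (6.72·3.27)/(6.72−3.27) ≈ 6.3694·Δt.
So d_SEIS_06 = 79.61, d_SEIS_07 = 86.55, d_SEIS_08 = 82.77 km.
Circle about each station: (x − 43.5)² + (y − 33.4)² = 79.61²; (x + 105.2)² + (y − 106.7)² = 86.55²; (x + 78.8)² + (y + 3.5)² = 82.77².
Subtracting the SEIS_06 equation from the SEIS_07 and SEIS_08 equations removes the quadratic terms:
-297.4 x + 146.6 y = 18290.97
-244.6 x − 73.8 y = 2700.76
Solving the 2×2 system: x ≈ -30.2, y ≈ 63.5 km.
Check against SEIS_06 (with the unrounded x, y): √((x − 43.5)²+(y − 33.4)²) = 79.61 ≈ 79.61 km. ✓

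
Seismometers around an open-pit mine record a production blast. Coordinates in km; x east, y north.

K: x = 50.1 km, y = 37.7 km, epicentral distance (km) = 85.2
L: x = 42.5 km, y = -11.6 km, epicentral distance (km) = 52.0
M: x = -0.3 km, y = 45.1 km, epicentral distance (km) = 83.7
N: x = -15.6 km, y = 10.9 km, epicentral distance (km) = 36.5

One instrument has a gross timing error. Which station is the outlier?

Solve using three stations at a time. Using K, L, N (subtract circle equations pairwise → linear system) gives (x, y) ≈ (-7.8, -24.8).
Distances from that point to each station vs reported:
  K: calculated 85.2 vs reported 85.2 → residual 0.0 km
  L: calculated 52.0 vs reported 52.0 → residual 0.0 km
  M: calculated 70.3 vs reported 83.7 → residual 13.4 km
  N: calculated 36.5 vs reported 36.5 → residual 0.0 km
K, L, N are mutually consistent (residuals ≈ 0); M is off by 13.4 km.

M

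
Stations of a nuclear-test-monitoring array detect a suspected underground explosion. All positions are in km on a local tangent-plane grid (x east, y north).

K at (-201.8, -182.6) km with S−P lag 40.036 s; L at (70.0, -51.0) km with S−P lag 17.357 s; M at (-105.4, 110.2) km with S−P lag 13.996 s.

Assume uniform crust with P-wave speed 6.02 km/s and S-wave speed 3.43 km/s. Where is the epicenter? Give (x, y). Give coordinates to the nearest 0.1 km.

Distance from S−P lag: d = Δt · v_P v_S / (v_P − v_S) = Δt · (6.02·3.43)/(6.02−3.43) ≈ 7.9724·Δt.
So d_K = 319.18, d_L = 138.38, d_M = 111.58 km.
Circle about each station: (x + 201.8)² + (y + 182.6)² = 319.18²; (x − 70.0)² + (y + 51.0)² = 138.38²; (x + 105.4)² + (y − 110.2)² = 111.58².
Subtracting the K equation from the L and M equations removes the quadratic terms:
543.6 x + 263.2 y = 16161.85
192.8 x + 585.6 y = 38612.98
Solving the 2×2 system: x ≈ -2.6, y ≈ 66.8 km.

x ≈ -2.6 km, y ≈ 66.8 km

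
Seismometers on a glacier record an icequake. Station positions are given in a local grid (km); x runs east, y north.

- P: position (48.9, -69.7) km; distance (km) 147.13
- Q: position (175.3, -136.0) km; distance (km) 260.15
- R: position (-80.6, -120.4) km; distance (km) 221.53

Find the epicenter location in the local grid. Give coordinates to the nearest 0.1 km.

Circle about each station: (x − 48.9)² + (y + 69.7)² = 147.13²; (x − 175.3)² + (y + 136.0)² = 260.15²; (x + 80.6)² + (y + 120.4)² = 221.53².
Subtracting pairs of circle equations eliminates x²+y² and gives linear equations (the radical axes):
252.8 x − 132.6 y = -4054.00
-259.0 x − 101.4 y = -13685.08
Solving the 2×2 system: x ≈ 23.4, y ≈ 75.2 km.

x ≈ 23.4 km, y ≈ 75.2 km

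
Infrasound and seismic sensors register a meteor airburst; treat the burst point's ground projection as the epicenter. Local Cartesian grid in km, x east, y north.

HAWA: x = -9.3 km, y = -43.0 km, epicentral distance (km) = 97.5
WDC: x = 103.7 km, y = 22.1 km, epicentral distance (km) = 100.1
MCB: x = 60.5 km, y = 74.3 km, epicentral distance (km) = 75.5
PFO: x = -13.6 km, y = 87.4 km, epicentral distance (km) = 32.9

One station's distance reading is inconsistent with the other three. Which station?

WDC

Solve using three stations at a time. Using HAWA, MCB, PFO (subtract circle equations pairwise → linear system) gives (x, y) ≈ (-12.4, 54.5).
Distances from that point to each station vs reported:
  HAWA: calculated 97.5 vs reported 97.5 → residual 0.0 km
  WDC: calculated 120.5 vs reported 100.1 → residual 20.4 km
  MCB: calculated 75.5 vs reported 75.5 → residual 0.0 km
  PFO: calculated 33.0 vs reported 32.9 → residual 0.1 km
HAWA, MCB, PFO are mutually consistent (residuals ≈ 0); WDC is off by 20.4 km.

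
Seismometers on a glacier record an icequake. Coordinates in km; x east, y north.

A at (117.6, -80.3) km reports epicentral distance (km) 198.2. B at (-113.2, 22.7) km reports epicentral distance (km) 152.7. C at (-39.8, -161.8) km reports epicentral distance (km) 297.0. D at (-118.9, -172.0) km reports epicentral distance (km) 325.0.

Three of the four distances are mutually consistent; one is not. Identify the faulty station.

Solve using three stations at a time. Using B, C, D (subtract circle equations pairwise → linear system) gives (x, y) ≈ (-8.0, 133.6).
Distances from that point to each station vs reported:
  A: calculated 248.0 vs reported 198.2 → residual 49.8 km
  B: calculated 152.8 vs reported 152.7 → residual 0.1 km
  C: calculated 297.1 vs reported 297.0 → residual 0.1 km
  D: calculated 325.1 vs reported 325.0 → residual 0.1 km
B, C, D are mutually consistent (residuals ≈ 0); A is off by 49.8 km.

A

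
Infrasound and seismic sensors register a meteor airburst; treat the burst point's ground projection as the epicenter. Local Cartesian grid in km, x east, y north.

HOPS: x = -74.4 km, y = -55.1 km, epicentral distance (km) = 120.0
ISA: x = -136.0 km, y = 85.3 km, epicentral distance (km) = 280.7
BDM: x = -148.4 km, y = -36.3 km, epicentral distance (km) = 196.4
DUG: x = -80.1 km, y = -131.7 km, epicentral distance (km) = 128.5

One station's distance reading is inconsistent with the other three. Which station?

Solve using three stations at a time. Using HOPS, BDM, DUG (subtract circle equations pairwise → linear system) gives (x, y) ≈ (41.1, -88.4).
Distances from that point to each station vs reported:
  HOPS: calculated 120.2 vs reported 120.0 → residual 0.2 km
  ISA: calculated 248.1 vs reported 280.7 → residual 32.6 km
  BDM: calculated 196.5 vs reported 196.4 → residual 0.1 km
  DUG: calculated 128.7 vs reported 128.5 → residual 0.2 km
HOPS, BDM, DUG are mutually consistent (residuals ≈ 0); ISA is off by 32.6 km.

ISA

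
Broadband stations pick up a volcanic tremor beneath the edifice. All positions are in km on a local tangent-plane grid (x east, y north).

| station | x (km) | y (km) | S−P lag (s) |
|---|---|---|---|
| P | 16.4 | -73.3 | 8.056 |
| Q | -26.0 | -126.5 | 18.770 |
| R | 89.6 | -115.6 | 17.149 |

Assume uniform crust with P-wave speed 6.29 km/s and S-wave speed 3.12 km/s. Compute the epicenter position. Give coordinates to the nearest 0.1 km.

(32.5, -26.1)

Distance from S−P lag: d = Δt · v_P v_S / (v_P − v_S) = Δt · (6.29·3.12)/(6.29−3.12) ≈ 6.1908·Δt.
So d_P = 49.87, d_Q = 116.20, d_R = 106.17 km.
Circle about each station: (x − 16.4)² + (y + 73.3)² = 49.87²; (x + 26.0)² + (y + 126.5)² = 116.20²; (x − 89.6)² + (y + 115.6)² = 106.17².
Subtracting the P equation from the Q and R equations removes the quadratic terms:
-84.8 x − 106.4 y = 20.98
146.4 x − 84.6 y = 6964.62
Solving the 2×2 system: x ≈ 32.5, y ≈ -26.1 km.
Check against P (with the unrounded x, y): √((x − 16.4)²+(y + 73.3)²) = 49.87 ≈ 49.87 km. ✓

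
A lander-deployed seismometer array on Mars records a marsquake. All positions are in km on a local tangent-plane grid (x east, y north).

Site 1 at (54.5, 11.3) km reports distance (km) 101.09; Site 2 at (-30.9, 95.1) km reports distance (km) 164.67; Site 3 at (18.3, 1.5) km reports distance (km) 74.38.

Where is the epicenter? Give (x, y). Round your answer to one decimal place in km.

x ≈ -8.2 km, y ≈ -68.0 km

Circle about each station: (x − 54.5)² + (y − 11.3)² = 101.09²; (x + 30.9)² + (y − 95.1)² = 164.67²; (x − 18.3)² + (y − 1.5)² = 74.38².
Subtracting pairs of circle equations eliminates x²+y² and gives linear equations (the radical axes):
-170.8 x + 167.6 y = -9996.14
-72.4 x − 19.6 y = 1926.00
Solving the 2×2 system: x ≈ -8.2, y ≈ -68.0 km.
Check against Site 1 (with the unrounded x, y): √((x − 54.5)²+(y − 11.3)²) = 101.09 ≈ 101.09 km. ✓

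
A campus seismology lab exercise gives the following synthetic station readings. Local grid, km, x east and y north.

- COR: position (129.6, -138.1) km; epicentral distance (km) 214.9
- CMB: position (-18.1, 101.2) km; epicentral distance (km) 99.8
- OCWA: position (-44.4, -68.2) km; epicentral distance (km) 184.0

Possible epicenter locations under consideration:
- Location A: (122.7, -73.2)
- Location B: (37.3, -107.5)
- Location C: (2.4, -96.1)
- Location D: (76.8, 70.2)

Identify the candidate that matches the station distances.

For each candidate, compare |candidate − station| to the reported distance:
Location A: residuals COR 149.6, CMB 124.3, OCWA 16.8 → max 149.6 km
Location B: residuals COR 117.7, CMB 116.1, OCWA 93.3 → max 117.7 km
Location C: residuals COR 80.9, CMB 98.6, OCWA 129.5 → max 129.5 km
Location D: residuals COR 0.0, CMB 0.0, OCWA 0.0 → max 0.0 km
Only Location D has all residuals ≈ 0.

Location D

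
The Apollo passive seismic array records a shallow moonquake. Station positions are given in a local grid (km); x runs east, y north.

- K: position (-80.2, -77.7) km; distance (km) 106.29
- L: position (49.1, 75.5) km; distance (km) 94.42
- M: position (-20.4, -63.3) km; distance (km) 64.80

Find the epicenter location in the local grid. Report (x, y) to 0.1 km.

(-8.0, 0.3)

Circle about each station: (x + 80.2)² + (y + 77.7)² = 106.29²; (x − 49.1)² + (y − 75.5)² = 94.42²; (x + 20.4)² + (y + 63.3)² = 64.80².
Subtracting the K equation from the L and M equations removes the quadratic terms:
258.6 x + 306.4 y = -1975.84
119.6 x + 28.8 y = -947.76
Solving the 2×2 system: x ≈ -8.0, y ≈ 0.3 km.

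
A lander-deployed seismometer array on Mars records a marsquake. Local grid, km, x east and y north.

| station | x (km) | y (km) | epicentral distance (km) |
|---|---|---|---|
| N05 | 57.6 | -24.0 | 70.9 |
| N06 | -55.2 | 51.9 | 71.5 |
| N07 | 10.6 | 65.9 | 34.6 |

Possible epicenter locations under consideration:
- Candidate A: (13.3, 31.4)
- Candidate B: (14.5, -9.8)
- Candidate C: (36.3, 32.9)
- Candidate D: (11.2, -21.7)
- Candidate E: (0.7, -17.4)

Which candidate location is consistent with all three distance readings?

Candidate A

For each candidate, compare |candidate − station| to the reported distance:
Candidate A: residuals N05 0.0, N06 0.0, N07 0.0 → max 0.0 km
Candidate B: residuals N05 25.5, N06 21.6, N07 41.2 → max 41.2 km
Candidate C: residuals N05 10.1, N06 22.0, N07 7.2 → max 22.0 km
Candidate D: residuals N05 24.4, N06 27.6, N07 53.0 → max 53.0 km
Candidate E: residuals N05 13.6, N06 17.5, N07 49.3 → max 49.3 km
Only Candidate A has all residuals ≈ 0.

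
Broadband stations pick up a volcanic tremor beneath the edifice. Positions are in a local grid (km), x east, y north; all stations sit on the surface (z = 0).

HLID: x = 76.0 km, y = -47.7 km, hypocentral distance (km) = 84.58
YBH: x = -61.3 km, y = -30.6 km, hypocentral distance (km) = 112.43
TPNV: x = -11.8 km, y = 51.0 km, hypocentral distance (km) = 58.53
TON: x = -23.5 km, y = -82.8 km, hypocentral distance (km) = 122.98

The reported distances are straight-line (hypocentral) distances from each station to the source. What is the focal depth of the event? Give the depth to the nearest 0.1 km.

Each station gives a sphere (x−x_i)² + (y−y_i)² + z² = d_i² (stations at z=0).
Subtracting the HLID sphere from YBH and TPNV: z² cancels, leaving linear equations in x and y:
-274.6 x + 34.2 y = -8843.97
-175.6 x + 197.4 y = -1583.03
Solving: x ≈ 35.096, y ≈ 23.201 km (keep extra digits for the depth step; rounded: 35.1, 23.2).
Then from the HLID sphere: z² = 84.58² − (x − 76.0)² − (y + 47.7)² with x = 35.096, y = 23.201, so z ≈ 21.300 ≈ 21.3 km.

z ≈ 21.3 km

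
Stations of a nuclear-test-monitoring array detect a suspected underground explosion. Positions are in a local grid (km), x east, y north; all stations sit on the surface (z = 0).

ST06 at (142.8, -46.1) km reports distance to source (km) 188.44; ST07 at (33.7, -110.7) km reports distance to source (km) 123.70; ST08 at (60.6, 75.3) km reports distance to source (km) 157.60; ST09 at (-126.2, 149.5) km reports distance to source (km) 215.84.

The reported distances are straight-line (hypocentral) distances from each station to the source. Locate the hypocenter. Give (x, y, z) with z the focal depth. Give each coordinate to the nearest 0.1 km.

x ≈ -31.9 km, y ≈ -31.9 km, depth ≈ 69.2 km

Each station gives a sphere (x−x_i)² + (y−y_i)² + z² = d_i² (stations at z=0).
Subtracting the ST06 sphere from ST07 and ST08: z² cancels, leaving linear equations in x and y:
-218.2 x − 129.2 y = 11081.07
-164.4 x + 242.8 y = -2502.73
Solving: x ≈ -31.894, y ≈ -31.903 km (keep extra digits for the depth step; rounded: -31.9, -31.9).
Then from the ST06 sphere: z² = 188.44² − (x − 142.8)² − (y + 46.1)² with x = -31.894, y = -31.903, so z ≈ 69.210 ≈ 69.2 km.
Check against ST09 (with the unrounded solution): distance 215.85 ≈ 215.84 km. ✓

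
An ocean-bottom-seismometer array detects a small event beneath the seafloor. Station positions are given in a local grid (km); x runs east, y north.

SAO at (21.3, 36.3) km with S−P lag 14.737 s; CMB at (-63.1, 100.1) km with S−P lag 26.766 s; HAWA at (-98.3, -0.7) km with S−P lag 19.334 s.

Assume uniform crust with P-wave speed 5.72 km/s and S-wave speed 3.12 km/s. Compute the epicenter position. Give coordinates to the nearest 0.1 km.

(17.9, -64.8)

Distance from S−P lag: d = Δt · v_P v_S / (v_P − v_S) = Δt · (5.72·3.12)/(5.72−3.12) ≈ 6.8640·Δt.
So d_SAO = 101.15, d_CMB = 183.72, d_HAWA = 132.71 km.
Circle about each station: (x − 21.3)² + (y − 36.3)² = 101.15²; (x + 63.1)² + (y − 100.1)² = 183.72²; (x + 98.3)² + (y + 0.7)² = 132.71².
Subtracting the SAO equation from the CMB and HAWA equations removes the quadratic terms:
-168.8 x + 127.6 y = -11291.48
-239.2 x − 74.0 y = 511.38
Solving the 2×2 system: x ≈ 17.9, y ≈ -64.8 km.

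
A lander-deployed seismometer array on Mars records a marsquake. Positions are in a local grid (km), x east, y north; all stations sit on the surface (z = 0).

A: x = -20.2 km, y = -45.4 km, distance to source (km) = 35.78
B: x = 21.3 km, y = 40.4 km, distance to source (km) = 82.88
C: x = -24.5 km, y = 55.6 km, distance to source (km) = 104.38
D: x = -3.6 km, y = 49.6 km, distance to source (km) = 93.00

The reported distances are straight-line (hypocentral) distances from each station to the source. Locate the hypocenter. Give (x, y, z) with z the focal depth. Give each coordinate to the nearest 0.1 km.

x ≈ 12.8 km, y ≈ -41.0 km, depth ≈ 13.1 km

Each station gives a sphere (x−x_i)² + (y−y_i)² + z² = d_i² (stations at z=0).
Subtracting the A sphere from B and C: z² cancels, leaving linear equations in x and y:
83.0 x + 171.6 y = -5972.24
-8.6 x + 202.0 y = -8392.57
Solving: x ≈ 12.815, y ≈ -41.002 km (keep extra digits for the depth step; rounded: 12.8, -41.0).
Then from the A sphere: z² = 35.78² − (x + 20.2)² − (y + 45.4)² with x = 12.815, y = -41.002, so z ≈ 13.072 ≈ 13.1 km.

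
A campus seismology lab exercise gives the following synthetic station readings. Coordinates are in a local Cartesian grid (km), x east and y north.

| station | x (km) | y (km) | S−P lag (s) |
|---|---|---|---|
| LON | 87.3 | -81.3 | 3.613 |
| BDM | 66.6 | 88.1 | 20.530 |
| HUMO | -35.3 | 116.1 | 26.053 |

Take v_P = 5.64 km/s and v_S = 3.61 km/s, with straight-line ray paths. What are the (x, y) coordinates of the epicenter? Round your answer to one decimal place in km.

(82.4, -117.2)

Distance from S−P lag: d = Δt · v_P v_S / (v_P − v_S) = Δt · (5.64·3.61)/(5.64−3.61) ≈ 10.0298·Δt.
So d_LON = 36.24, d_BDM = 205.91, d_HUMO = 261.31 km.
Circle about each station: (x − 87.3)² + (y + 81.3)² = 36.24²; (x − 66.6)² + (y − 88.1)² = 205.91²; (x + 35.3)² + (y − 116.1)² = 261.31².
Subtracting pairs of circle equations eliminates x²+y² and gives linear equations (the radical axes):
-41.4 x + 338.8 y = -43119.40
-245.2 x + 394.8 y = -66475.26
Solving the 2×2 system: x ≈ 82.4, y ≈ -117.2 km.
Check against LON (with the unrounded x, y): √((x − 87.3)²+(y + 81.3)²) = 36.24 ≈ 36.24 km. ✓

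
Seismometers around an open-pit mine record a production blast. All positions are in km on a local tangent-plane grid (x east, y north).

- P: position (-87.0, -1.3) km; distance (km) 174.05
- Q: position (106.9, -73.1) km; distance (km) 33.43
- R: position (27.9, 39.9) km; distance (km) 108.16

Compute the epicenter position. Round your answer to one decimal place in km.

Circle about each station: (x + 87.0)² + (y + 1.3)² = 174.05²; (x − 106.9)² + (y + 73.1)² = 33.43²; (x − 27.9)² + (y − 39.9)² = 108.16².
Subtracting the P equation from the Q and R equations removes the quadratic terms:
387.8 x − 143.6 y = 38376.37
229.8 x + 82.4 y = 13394.55
Solving the 2×2 system: x ≈ 78.3, y ≈ -55.8 km.

78.3 km east, -55.8 km north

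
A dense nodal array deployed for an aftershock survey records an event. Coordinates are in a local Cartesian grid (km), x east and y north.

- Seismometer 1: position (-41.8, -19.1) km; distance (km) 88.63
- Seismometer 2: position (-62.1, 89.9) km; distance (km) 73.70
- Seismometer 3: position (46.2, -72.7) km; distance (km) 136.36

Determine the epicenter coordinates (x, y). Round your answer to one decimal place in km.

Circle about each station: (x + 41.8)² + (y + 19.1)² = 88.63²; (x + 62.1)² + (y − 89.9)² = 73.70²; (x − 46.2)² + (y + 72.7)² = 136.36².
Subtracting the Seismometer 1 equation from the Seismometer 2 and Seismometer 3 equations removes the quadratic terms:
-40.6 x + 218.0 y = 12249.96
176.0 x − 107.2 y = -5431.09
Solving the 2×2 system: x ≈ 3.8, y ≈ 56.9 km.

x ≈ 3.8 km, y ≈ 56.9 km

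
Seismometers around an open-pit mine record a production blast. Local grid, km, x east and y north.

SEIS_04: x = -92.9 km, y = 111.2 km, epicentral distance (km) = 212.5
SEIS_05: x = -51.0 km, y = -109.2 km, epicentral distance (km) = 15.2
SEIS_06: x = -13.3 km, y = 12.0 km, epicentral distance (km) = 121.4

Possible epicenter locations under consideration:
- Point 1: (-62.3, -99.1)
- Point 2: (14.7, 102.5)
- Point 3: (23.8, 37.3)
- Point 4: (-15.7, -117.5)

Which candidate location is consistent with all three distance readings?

Point 1

For each candidate, compare |candidate − station| to the reported distance:
Point 1: residuals SEIS_04 0.0, SEIS_05 0.0, SEIS_06 0.0 → max 0.0 km
Point 2: residuals SEIS_04 104.5, SEIS_05 206.5, SEIS_06 26.7 → max 206.5 km
Point 3: residuals SEIS_04 74.4, SEIS_05 149.3, SEIS_06 76.5 → max 149.3 km
Point 4: residuals SEIS_04 28.9, SEIS_05 21.1, SEIS_06 8.1 → max 28.9 km
Only Point 1 has all residuals ≈ 0.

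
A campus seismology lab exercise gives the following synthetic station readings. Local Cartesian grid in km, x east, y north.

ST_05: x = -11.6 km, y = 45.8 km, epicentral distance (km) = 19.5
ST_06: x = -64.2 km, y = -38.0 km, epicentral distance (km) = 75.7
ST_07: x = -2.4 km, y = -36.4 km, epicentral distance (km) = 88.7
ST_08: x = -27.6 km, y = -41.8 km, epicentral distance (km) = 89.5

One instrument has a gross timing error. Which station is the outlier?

Solve using three stations at a time. Using ST_05, ST_07, ST_08 (subtract circle equations pairwise → linear system) gives (x, y) ≈ (-30.7, 47.6).
Distances from that point to each station vs reported:
  ST_05: calculated 19.2 vs reported 19.5 → residual 0.3 km
  ST_06: calculated 91.9 vs reported 75.7 → residual 16.2 km
  ST_07: calculated 88.6 vs reported 88.7 → residual 0.1 km
  ST_08: calculated 89.4 vs reported 89.5 → residual 0.1 km
ST_05, ST_07, ST_08 are mutually consistent (residuals ≈ 0); ST_06 is off by 16.2 km.

ST_06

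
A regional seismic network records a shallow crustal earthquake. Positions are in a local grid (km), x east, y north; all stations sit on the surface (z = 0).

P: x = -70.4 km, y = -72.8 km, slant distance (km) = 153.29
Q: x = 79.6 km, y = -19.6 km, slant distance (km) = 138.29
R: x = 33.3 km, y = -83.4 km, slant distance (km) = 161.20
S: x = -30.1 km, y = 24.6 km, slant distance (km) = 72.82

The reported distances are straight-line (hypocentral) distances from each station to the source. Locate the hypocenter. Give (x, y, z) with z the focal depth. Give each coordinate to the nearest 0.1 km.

Each station gives a sphere (x−x_i)² + (y−y_i)² + z² = d_i² (stations at z=0).
Subtracting the P sphere from Q and R: z² cancels, leaving linear equations in x and y:
300.0 x + 106.4 y = 838.02
207.4 x − 21.2 y = -4679.17
Solving: x ≈ -16.889, y ≈ 55.494 km (keep extra digits for the depth step; rounded: -16.9, 55.5).
Then from the P sphere: z² = 153.29² − (x + 70.4)² − (y + 72.8)² with x = -16.889, y = 55.494, so z ≈ 64.615 ≈ 64.6 km.

(-16.9, 55.5, 64.6)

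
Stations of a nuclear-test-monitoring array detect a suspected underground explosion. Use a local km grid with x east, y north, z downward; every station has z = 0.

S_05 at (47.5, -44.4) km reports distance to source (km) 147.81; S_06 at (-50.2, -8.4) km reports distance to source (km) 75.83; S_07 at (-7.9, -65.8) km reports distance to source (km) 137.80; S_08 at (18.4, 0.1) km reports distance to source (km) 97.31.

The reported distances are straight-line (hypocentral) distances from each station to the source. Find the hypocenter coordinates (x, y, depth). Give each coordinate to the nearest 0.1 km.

Each station gives a sphere (x−x_i)² + (y−y_i)² + z² = d_i² (stations at z=0).
Subtracting the S_05 sphere from S_06 and S_07: z² cancels, leaving linear equations in x and y:
-195.4 x + 72.0 y = 14460.60
-110.8 x − 42.8 y = 3023.40
Solving: x ≈ -51.197, y ≈ 61.898 km (keep extra digits for the depth step; rounded: -51.2, 61.9).
Then from the S_05 sphere: z² = 147.81² − (x − 47.5)² − (y + 44.4)² with x = -51.197, y = 61.898, so z ≈ 28.415 ≈ 28.4 km.

x ≈ -51.2 km, y ≈ 61.9 km, depth ≈ 28.4 km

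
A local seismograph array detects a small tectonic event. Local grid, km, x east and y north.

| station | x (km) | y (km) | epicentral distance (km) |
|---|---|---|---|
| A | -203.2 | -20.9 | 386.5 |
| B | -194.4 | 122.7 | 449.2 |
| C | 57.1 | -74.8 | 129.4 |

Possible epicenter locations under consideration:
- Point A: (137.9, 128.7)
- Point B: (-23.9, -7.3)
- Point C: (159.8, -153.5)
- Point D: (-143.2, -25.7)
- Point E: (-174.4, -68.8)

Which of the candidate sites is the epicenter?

Point C

For each candidate, compare |candidate − station| to the reported distance:
Point A: residuals A 14.0, B 116.8, C 89.6 → max 116.8 km
Point B: residuals A 206.7, B 234.8, C 24.0 → max 234.8 km
Point C: residuals A 0.0, B 0.0, C 0.0 → max 0.0 km
Point D: residuals A 326.3, B 292.2, C 76.8 → max 326.3 km
Point E: residuals A 330.6, B 256.7, C 102.2 → max 330.6 km
Only Point C has all residuals ≈ 0.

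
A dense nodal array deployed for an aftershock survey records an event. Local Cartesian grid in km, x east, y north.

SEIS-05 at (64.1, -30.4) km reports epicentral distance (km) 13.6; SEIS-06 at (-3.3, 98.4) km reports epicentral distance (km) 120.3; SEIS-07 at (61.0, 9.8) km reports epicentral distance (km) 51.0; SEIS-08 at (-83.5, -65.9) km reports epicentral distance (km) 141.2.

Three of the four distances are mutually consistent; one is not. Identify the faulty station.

Solve using three stations at a time. Using SEIS-05, SEIS-07, SEIS-08 (subtract circle equations pairwise → linear system) gives (x, y) ≈ (55.5, -40.9).
Distances from that point to each station vs reported:
  SEIS-05: calculated 13.6 vs reported 13.6 → residual 0.0 km
  SEIS-06: calculated 151.2 vs reported 120.3 → residual 30.9 km
  SEIS-07: calculated 51.0 vs reported 51.0 → residual 0.0 km
  SEIS-08: calculated 141.2 vs reported 141.2 → residual 0.0 km
SEIS-05, SEIS-07, SEIS-08 are mutually consistent (residuals ≈ 0); SEIS-06 is off by 30.9 km.

SEIS-06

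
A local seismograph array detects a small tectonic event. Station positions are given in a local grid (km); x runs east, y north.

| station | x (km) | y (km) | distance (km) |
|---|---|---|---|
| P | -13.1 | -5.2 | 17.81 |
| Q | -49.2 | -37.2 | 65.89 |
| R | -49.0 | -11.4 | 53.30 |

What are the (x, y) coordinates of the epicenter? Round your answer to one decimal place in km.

x ≈ 1.9 km, y ≈ 4.4 km

Circle about each station: (x + 13.1)² + (y + 5.2)² = 17.81²; (x + 49.2)² + (y + 37.2)² = 65.89²; (x + 49.0)² + (y + 11.4)² = 53.30².
Subtracting the P equation from the Q and R equations removes the quadratic terms:
-72.2 x − 64.0 y = -418.47
-71.8 x − 12.4 y = -191.38
Solving the 2×2 system: x ≈ 1.9, y ≈ 4.4 km.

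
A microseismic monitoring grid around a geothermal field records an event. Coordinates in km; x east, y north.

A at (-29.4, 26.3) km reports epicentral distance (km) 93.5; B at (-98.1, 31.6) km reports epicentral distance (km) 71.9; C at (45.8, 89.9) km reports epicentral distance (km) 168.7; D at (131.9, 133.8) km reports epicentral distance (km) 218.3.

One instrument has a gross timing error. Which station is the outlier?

C

Solve using three stations at a time. Using A, B, D (subtract circle equations pairwise → linear system) gives (x, y) ≈ (-84.1, 102.2).
Distances from that point to each station vs reported:
  A: calculated 93.5 vs reported 93.5 → residual 0.0 km
  B: calculated 71.9 vs reported 71.9 → residual 0.0 km
  C: calculated 130.5 vs reported 168.7 → residual 38.2 km
  D: calculated 218.3 vs reported 218.3 → residual 0.0 km
A, B, D are mutually consistent (residuals ≈ 0); C is off by 38.2 km.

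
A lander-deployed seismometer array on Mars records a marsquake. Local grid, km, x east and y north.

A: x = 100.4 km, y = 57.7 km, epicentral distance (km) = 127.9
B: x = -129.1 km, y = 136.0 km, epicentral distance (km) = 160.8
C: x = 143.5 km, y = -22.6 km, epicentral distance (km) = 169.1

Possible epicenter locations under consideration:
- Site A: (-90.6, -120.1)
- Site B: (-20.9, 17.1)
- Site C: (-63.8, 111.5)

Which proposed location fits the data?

Site B

For each candidate, compare |candidate − station| to the reported distance:
Site A: residuals A 133.0, B 98.2, C 84.5 → max 133.0 km
Site B: residuals A 0.0, B 0.0, C 0.0 → max 0.0 km
Site C: residuals A 44.9, B 91.1, C 77.8 → max 91.1 km
Only Site B has all residuals ≈ 0.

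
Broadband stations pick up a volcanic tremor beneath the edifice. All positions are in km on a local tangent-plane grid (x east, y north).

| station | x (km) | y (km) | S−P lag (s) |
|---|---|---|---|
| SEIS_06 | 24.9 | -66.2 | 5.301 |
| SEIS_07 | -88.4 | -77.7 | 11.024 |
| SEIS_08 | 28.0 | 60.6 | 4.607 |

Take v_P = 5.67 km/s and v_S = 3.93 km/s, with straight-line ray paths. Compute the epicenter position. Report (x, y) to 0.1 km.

(28.4, 1.6)

Distance from S−P lag: d = Δt · v_P v_S / (v_P − v_S) = Δt · (5.67·3.93)/(5.67−3.93) ≈ 12.8064·Δt.
So d_SEIS_06 = 67.89, d_SEIS_07 = 141.18, d_SEIS_08 = 59.00 km.
Circle about each station: (x − 24.9)² + (y + 66.2)² = 67.89²; (x + 88.4)² + (y + 77.7)² = 141.18²; (x − 28.0)² + (y − 60.6)² = 59.00².
Subtracting pairs of circle equations eliminates x²+y² and gives linear equations (the radical axes):
-226.6 x − 23.0 y = -6473.34
6.2 x + 253.6 y = 581.96
Solving the 2×2 system: x ≈ 28.4, y ≈ 1.6 km.
Check against SEIS_06 (with the unrounded x, y): √((x − 24.9)²+(y + 66.2)²) = 67.89 ≈ 67.89 km. ✓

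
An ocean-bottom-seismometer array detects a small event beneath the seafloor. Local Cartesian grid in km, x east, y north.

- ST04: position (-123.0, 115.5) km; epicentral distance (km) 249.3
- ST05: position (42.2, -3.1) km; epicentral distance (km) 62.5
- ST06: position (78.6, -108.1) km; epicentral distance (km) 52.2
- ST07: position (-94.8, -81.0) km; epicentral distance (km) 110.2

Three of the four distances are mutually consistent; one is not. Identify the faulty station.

Solve using three stations at a time. Using ST04, ST05, ST06 (subtract circle equations pairwise → linear system) gives (x, y) ≈ (48.7, -65.3).
Distances from that point to each station vs reported:
  ST04: calculated 249.3 vs reported 249.3 → residual 0.0 km
  ST05: calculated 62.5 vs reported 62.5 → residual 0.0 km
  ST06: calculated 52.2 vs reported 52.2 → residual 0.0 km
  ST07: calculated 144.3 vs reported 110.2 → residual 34.1 km
ST04, ST05, ST06 are mutually consistent (residuals ≈ 0); ST07 is off by 34.1 km.

ST07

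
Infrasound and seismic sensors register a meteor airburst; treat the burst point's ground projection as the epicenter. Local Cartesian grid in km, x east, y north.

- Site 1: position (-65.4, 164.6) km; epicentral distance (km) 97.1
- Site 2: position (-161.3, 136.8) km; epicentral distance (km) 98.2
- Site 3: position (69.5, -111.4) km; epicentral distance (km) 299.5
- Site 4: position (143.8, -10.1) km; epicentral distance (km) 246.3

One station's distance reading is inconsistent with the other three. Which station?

Solve using three stations at a time. Using Site 1, Site 2, Site 4 (subtract circle equations pairwise → linear system) gives (x, y) ≈ (-89.0, 70.4).
Distances from that point to each station vs reported:
  Site 1: calculated 97.1 vs reported 97.1 → residual 0.0 km
  Site 2: calculated 98.2 vs reported 98.2 → residual 0.0 km
  Site 3: calculated 241.2 vs reported 299.5 → residual 58.3 km
  Site 4: calculated 246.3 vs reported 246.3 → residual 0.0 km
Site 1, Site 2, Site 4 are mutually consistent (residuals ≈ 0); Site 3 is off by 58.3 km.

Site 3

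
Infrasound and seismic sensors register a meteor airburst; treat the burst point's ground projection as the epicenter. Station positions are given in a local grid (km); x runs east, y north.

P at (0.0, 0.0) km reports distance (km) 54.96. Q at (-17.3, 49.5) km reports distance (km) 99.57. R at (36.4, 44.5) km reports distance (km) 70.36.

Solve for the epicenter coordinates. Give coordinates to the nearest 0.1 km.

Circle about each station: x² + y² = 54.96²; (x + 17.3)² + (y − 49.5)² = 99.57²; (x − 36.4)² + (y − 44.5)² = 70.36².
Subtracting pairs of circle equations eliminates x²+y² and gives linear equations (the radical axes):
-34.6 x + 99.0 y = -4144.04
72.8 x + 89.0 y = 1375.28
Solving the 2×2 system: x ≈ 49.1, y ≈ -24.7 km.

x ≈ 49.1 km, y ≈ -24.7 km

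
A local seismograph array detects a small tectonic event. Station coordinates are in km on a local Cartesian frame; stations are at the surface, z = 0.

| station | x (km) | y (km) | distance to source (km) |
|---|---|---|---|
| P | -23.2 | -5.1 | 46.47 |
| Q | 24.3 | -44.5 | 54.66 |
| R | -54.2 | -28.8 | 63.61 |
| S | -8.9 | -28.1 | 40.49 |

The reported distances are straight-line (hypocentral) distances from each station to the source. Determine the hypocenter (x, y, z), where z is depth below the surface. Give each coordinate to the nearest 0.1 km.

(-5.1, -21.1, 39.7)

Each station gives a sphere (x−x_i)² + (y−y_i)² + z² = d_i² (stations at z=0).
Subtracting the P sphere from Q and R: z² cancels, leaving linear equations in x and y:
95.0 x − 78.8 y = 1178.24
-62.0 x − 47.4 y = 1316.06
Solving: x ≈ -5.097, y ≈ -21.098 km (keep extra digits for the depth step; rounded: -5.1, -21.1).
Then from the P sphere: z² = 46.47² − (x + 23.2)² − (y + 5.1)² with x = -5.097, y = -21.098, so z ≈ 39.696 ≈ 39.7 km.
Check against S (with the unrounded solution): distance 40.49 ≈ 40.49 km. ✓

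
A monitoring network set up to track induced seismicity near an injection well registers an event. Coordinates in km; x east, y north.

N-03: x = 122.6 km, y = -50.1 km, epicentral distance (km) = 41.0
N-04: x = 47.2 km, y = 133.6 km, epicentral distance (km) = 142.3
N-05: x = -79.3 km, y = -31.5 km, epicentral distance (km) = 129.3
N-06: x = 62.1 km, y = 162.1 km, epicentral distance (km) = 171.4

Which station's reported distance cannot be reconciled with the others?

N-03

Solve using three stations at a time. Using N-04, N-05, N-06 (subtract circle equations pairwise → linear system) gives (x, y) ≈ (48.4, -9.1).
Distances from that point to each station vs reported:
  N-03: calculated 84.8 vs reported 41.0 → residual 43.8 km
  N-04: calculated 142.7 vs reported 142.3 → residual 0.4 km
  N-05: calculated 129.7 vs reported 129.3 → residual 0.4 km
  N-06: calculated 171.7 vs reported 171.4 → residual 0.3 km
N-04, N-05, N-06 are mutually consistent (residuals ≈ 0); N-03 is off by 43.8 km.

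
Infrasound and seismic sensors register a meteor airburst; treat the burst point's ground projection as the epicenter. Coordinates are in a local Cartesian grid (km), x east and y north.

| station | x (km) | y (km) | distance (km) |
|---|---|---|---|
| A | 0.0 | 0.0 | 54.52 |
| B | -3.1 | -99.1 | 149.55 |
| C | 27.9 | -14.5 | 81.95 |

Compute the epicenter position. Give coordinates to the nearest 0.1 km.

x ≈ -23.9 km, y ≈ 49.0 km

Circle about each station: x² + y² = 54.52²; (x + 3.1)² + (y + 99.1)² = 149.55²; (x − 27.9)² + (y + 14.5)² = 81.95².
Subtracting pairs of circle equations eliminates x²+y² and gives linear equations (the radical axes):
-6.2 x − 198.2 y = -9562.35
55.8 x − 29.0 y = -2754.71
Solving the 2×2 system: x ≈ -23.9, y ≈ 49.0 km.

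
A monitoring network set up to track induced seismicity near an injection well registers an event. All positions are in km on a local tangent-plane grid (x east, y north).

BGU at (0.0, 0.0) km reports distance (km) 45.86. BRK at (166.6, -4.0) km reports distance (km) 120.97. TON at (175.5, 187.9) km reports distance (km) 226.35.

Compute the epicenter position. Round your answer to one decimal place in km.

Circle about each station: x² + y² = 45.86²; (x − 166.6)² + (y + 4.0)² = 120.97²; (x − 175.5)² + (y − 187.9)² = 226.35².
Subtracting the BGU equation from the BRK and TON equations removes the quadratic terms:
333.2 x − 8.0 y = 15240.96
351.0 x + 375.8 y = 16975.48
Solving the 2×2 system: x ≈ 45.8, y ≈ 2.4 km.
Check against BGU (with the unrounded x, y): √(x²+y²) = 45.86 ≈ 45.86 km. ✓

45.8 km east, 2.4 km north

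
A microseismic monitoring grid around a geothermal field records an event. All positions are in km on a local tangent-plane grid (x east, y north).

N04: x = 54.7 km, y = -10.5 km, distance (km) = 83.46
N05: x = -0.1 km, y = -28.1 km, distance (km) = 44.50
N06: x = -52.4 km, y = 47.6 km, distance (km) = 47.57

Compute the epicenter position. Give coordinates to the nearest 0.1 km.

-26.8 km east, 7.5 km north

Circle about each station: (x − 54.7)² + (y + 10.5)² = 83.46²; (x + 0.1)² + (y + 28.1)² = 44.50²; (x + 52.4)² + (y − 47.6)² = 47.57².
Subtracting the N04 equation from the N05 and N06 equations removes the quadratic terms:
-109.6 x − 35.2 y = 2672.60
-214.2 x + 116.2 y = 6611.85
Solving the 2×2 system: x ≈ -26.8, y ≈ 7.5 km.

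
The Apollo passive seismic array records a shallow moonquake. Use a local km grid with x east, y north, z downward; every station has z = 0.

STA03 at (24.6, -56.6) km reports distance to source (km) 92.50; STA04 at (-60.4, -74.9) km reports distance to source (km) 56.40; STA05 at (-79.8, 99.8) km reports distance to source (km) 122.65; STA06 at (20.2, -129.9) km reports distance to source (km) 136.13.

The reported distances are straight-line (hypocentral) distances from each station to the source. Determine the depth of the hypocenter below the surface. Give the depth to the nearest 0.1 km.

Each station gives a sphere (x−x_i)² + (y−y_i)² + z² = d_i² (stations at z=0).
Subtracting the STA03 sphere from STA04 and STA05: z² cancels, leaving linear equations in x and y:
-170.0 x − 36.6 y = 10824.74
-208.8 x + 312.8 y = 6032.59
Solving: x ≈ -59.304, y ≈ -20.301 km (keep extra digits for the depth step; rounded: -59.3, -20.3).
Then from the STA03 sphere: z² = 92.50² − (x − 24.6)² − (y + 56.6)² with x = -59.304, y = -20.301, so z ≈ 14.098 ≈ 14.1 km.
Check against STA06 (with the unrounded solution): distance 136.13 ≈ 136.13 km. ✓

z ≈ 14.1 km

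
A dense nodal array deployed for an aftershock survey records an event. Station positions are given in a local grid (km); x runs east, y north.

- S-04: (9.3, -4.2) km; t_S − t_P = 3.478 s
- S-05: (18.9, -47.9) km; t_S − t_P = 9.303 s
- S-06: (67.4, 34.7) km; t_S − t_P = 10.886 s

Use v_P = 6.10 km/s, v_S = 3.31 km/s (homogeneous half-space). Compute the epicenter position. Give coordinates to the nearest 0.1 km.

-8.5 km east, 13.6 km north

Distance from S−P lag: d = Δt · v_P v_S / (v_P − v_S) = Δt · (6.10·3.31)/(6.10−3.31) ≈ 7.2369·Δt.
So d_S-04 = 25.17, d_S-05 = 67.33, d_S-06 = 78.78 km.
Circle about each station: (x − 9.3)² + (y + 4.2)² = 25.17²; (x − 18.9)² + (y + 47.9)² = 67.33²; (x − 67.4)² + (y − 34.7)² = 78.78².
Subtracting the S-04 equation from the S-05 and S-06 equations removes the quadratic terms:
19.2 x − 87.4 y = -1352.31
116.2 x + 77.8 y = 69.96
Solving the 2×2 system: x ≈ -8.5, y ≈ 13.6 km.
Check against S-04 (with the unrounded x, y): √((x − 9.3)²+(y + 4.2)²) = 25.18 ≈ 25.17 km. ✓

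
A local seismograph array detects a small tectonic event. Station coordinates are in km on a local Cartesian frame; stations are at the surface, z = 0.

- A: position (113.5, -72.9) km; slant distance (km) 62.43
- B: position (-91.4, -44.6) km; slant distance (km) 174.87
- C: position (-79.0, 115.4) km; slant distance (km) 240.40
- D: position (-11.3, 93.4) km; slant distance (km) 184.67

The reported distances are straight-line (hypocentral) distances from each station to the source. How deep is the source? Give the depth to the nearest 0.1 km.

depth ≈ 48.5 km

Each station gives a sphere (x−x_i)² + (y−y_i)² + z² = d_i² (stations at z=0).
Subtracting the A sphere from B and C: z² cancels, leaving linear equations in x and y:
-409.8 x + 56.6 y = -34535.55
-385.0 x + 376.6 y = -52533.16
Solving: x ≈ 75.696, y ≈ -62.109 km (keep extra digits for the depth step; rounded: 75.7, -62.1).
Then from the A sphere: z² = 62.43² − (x − 113.5)² − (y + 72.9)² with x = 75.696, y = -62.109, so z ≈ 48.497 ≈ 48.5 km.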